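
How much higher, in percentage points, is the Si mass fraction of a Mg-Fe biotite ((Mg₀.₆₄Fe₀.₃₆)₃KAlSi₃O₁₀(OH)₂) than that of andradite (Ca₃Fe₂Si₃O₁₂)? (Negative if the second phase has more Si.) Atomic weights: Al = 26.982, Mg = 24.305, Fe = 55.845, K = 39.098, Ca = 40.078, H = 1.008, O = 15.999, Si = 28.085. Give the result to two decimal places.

M((Mg₀.₆₄Fe₀.₃₆)₃KAlSi₃O₁₀(OH)₂) = 451.317 g/mol, so wt% Si = 84.255/451.317 × 100 = 18.67%.
M(Ca₃Fe₂Si₃O₁₂) = 508.167 g/mol, so wt% Si = 84.255/508.167 × 100 = 16.58%.
18.67 − 16.58 = 2.09 pp.

2.09 percentage points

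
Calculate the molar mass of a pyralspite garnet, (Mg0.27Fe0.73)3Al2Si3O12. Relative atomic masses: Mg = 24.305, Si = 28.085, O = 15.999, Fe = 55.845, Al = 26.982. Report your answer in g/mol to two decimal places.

472.19 g/mol

The formula mass is the sum 0.81*24.305 + 2.19*55.845 + 2*26.982 + 3*28.085 + 12*15.999.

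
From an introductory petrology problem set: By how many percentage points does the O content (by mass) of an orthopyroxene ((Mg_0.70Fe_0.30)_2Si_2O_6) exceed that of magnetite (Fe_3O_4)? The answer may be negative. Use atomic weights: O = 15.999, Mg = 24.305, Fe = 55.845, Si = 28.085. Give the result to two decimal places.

O in (Mg_0.70Fe_0.30)_2Si_2O_6: molar mass 219.698 g/mol; 6×15.999 = 95.994 g → 43.69 wt%.
O in Fe_3O_4: molar mass 231.531 g/mol; 4×15.999 = 63.996 g → 27.64 wt%.
Difference = 43.69 − 27.64 = 16.05 percentage points.

16.05 percentage points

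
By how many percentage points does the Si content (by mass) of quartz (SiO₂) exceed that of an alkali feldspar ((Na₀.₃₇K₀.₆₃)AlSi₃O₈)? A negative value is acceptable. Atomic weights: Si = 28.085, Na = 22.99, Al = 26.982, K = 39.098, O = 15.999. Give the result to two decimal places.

15.81 percentage points

First mineral: 28.085 g Si in 60.083 g formula = 46.74 wt% Si.
Second mineral: 84.255 g Si in 272.367 g formula = 30.93 wt% Si.
46.74% − 30.93% gives a difference of 15.81 percentage points.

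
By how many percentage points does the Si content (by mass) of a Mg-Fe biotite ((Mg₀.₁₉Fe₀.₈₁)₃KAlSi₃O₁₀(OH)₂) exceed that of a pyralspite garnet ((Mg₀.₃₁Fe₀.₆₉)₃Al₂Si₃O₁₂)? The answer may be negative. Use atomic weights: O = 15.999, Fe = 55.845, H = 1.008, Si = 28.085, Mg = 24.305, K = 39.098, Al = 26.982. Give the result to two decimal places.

-0.93 percentage points

Si in (Mg₀.₁₉Fe₀.₈₁)₃KAlSi₃O₁₀(OH)₂: molar mass 493.896 g/mol; 3×28.085 = 84.255 g → 17.06 wt%.
Si in (Mg₀.₃₁Fe₀.₆₉)₃Al₂Si₃O₁₂: molar mass 468.410 g/mol; 3×28.085 = 84.255 g → 17.99 wt%.
Difference = 17.06 − 17.99 = -0.93 percentage points.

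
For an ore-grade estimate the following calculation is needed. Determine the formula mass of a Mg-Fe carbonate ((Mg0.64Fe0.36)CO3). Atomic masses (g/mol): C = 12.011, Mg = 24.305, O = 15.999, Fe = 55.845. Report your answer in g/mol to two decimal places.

Mg: 0.64 × 24.305 = 15.5552
Fe: 0.36 × 55.845 = 20.1042
C: 1 × 12.011 = 12.0110
O: 3 × 15.999 = 47.9970
Summing the contributions gives the formula mass.

95.67 g/mol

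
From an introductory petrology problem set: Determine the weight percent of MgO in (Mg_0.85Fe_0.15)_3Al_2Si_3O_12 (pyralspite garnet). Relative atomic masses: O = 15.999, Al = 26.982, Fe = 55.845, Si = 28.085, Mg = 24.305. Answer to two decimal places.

M((Mg_0.85Fe_0.15)_3Al_2Si_3O_12) = 417.315 g/mol; M(MgO) = 40.304 g/mol.
Moles MgO per formula unit = 2.55 Mg ÷ 1 = 2.5500.
MgO fraction = (2.5500 × 40.304) / 417.315 = 102.775/417.315 = 0.2463.

24.63 wt%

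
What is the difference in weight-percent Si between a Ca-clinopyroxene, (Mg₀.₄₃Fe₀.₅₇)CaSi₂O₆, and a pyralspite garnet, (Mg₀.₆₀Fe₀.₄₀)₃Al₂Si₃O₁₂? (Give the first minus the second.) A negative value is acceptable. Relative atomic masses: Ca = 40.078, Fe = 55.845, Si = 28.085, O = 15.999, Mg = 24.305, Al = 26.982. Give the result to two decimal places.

M((Mg₀.₄₃Fe₀.₅₇)CaSi₂O₆) = 234.525 g/mol, so wt% Si = 56.170/234.525 × 100 = 23.95%.
M((Mg₀.₆₀Fe₀.₄₀)₃Al₂Si₃O₁₂) = 440.970 g/mol, so wt% Si = 84.255/440.970 × 100 = 19.11%.
23.95 − 19.11 = 4.84 pp.

4.84 percentage points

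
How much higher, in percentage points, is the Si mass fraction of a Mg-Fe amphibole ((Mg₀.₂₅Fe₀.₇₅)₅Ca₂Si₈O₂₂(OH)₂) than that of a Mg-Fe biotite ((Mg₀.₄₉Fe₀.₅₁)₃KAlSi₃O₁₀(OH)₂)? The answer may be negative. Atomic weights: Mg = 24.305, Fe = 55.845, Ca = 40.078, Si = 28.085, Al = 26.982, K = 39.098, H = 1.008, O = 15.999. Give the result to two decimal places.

First mineral: 224.680 g Si in 930.628 g formula = 24.14 wt% Si.
Second mineral: 84.255 g Si in 465.510 g formula = 18.10 wt% Si.
24.14% − 18.10% gives a difference of 6.04 percentage points.

6.04 percentage points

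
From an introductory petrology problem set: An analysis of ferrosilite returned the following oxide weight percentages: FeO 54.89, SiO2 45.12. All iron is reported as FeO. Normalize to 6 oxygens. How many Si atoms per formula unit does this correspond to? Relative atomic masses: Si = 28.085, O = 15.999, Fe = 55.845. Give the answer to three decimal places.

FeO: 54.89/71.844 = 0.76402 mol → 0.76402 mol Fe, 0.76402 mol O.
SiO2: 45.12/60.083 = 0.75096 mol → 0.75096 mol Si, 1.50192 mol O.
Total oxygen = 2.26594 mol. Normalization factor = 6/2.26594 = 2.64791.
Si per 6 O = 0.75096 × 2.64791 = 1.988.

1.988 Si apfu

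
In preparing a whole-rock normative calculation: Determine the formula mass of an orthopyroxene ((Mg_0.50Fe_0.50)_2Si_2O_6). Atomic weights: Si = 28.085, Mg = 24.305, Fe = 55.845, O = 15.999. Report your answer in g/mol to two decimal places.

The formula mass is the sum 1(24.305) + 1(55.845) + 2(28.085) + 6(15.999).

232.31 g/mol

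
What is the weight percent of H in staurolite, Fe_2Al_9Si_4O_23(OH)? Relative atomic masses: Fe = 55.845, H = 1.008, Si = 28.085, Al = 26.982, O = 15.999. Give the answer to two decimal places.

0.12 weight percent

Formula mass = 2*55.845 + 9*26.982 + 4*28.085 + 24*15.999 + 1*1.008 = 851.852 g/mol, of which 1.008 g is H.
So H makes up 1.008/851.852 = 0.0012 of the mass, i.e. 0.12%.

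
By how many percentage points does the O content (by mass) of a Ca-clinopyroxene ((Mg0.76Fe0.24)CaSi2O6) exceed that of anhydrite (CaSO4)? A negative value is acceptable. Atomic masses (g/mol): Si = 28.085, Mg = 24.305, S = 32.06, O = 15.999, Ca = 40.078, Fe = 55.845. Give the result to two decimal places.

O in (Mg0.76Fe0.24)CaSi2O6: molar mass 224.117 g/mol; 6×15.999 = 95.994 g → 42.83 wt%.
O in CaSO4: molar mass 136.134 g/mol; 4×15.999 = 63.996 g → 47.01 wt%.
Difference = 42.83 − 47.01 = -4.18 percentage points.

-4.18 percentage points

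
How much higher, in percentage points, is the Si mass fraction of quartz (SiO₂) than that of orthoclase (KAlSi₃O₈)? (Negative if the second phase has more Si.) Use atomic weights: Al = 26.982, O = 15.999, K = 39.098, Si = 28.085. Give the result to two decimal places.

16.47 percentage points

M(SiO₂) = 60.083 g/mol, so wt% Si = 28.085/60.083 × 100 = 46.74%.
M(KAlSi₃O₈) = 278.327 g/mol, so wt% Si = 84.255/278.327 × 100 = 30.27%.
46.74 − 30.27 = 16.47 pp.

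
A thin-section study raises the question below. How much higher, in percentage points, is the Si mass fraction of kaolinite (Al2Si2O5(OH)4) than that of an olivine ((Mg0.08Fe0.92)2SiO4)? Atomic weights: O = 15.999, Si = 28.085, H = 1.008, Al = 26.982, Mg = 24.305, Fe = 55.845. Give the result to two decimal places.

Si in Al2Si2O5(OH)4: molar mass 258.157 g/mol; 2×28.085 = 56.170 g → 21.76 wt%.
Si in (Mg0.08Fe0.92)2SiO4: molar mass 198.725 g/mol; 1×28.085 = 28.085 g → 14.13 wt%.
Difference = 21.76 − 14.13 = 7.63 percentage points.

7.63 percentage points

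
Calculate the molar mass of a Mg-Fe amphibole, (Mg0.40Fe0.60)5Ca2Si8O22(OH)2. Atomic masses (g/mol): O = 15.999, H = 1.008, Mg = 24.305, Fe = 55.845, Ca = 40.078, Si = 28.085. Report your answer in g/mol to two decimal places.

The formula mass is the sum 2×24.305 + 3×55.845 + 2×40.078 + 8×28.085 + 24×15.999 + 2×1.008.

906.97 g/mol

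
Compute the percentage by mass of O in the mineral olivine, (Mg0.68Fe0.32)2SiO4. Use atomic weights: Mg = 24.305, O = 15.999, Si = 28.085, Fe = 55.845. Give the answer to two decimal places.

M((Mg0.68Fe0.32)2SiO4) = 160.877 g/mol.
O contributes 4 × 15.999 = 63.996 g per mole.
63.996/160.877 = 0.3978 → 39.78%.

39.78 mass %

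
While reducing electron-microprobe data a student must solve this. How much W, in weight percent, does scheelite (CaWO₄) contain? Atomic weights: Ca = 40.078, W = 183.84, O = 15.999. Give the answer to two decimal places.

Molar mass of CaWO₄: 1·40.078 + 1·183.84 + 4·15.999 = 287.914 g/mol.
Mass of W per formula unit: 1 × 183.84 = 183.840 g.
Weight fraction W = 183.840 / 287.914 = 0.6385.

63.85 weight percent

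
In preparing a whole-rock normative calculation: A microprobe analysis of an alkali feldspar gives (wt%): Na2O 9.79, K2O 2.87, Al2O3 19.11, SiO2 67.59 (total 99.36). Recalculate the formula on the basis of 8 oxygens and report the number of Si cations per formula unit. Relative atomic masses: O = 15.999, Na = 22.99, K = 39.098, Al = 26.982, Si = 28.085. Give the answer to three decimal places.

2.999 Si apfu

Na2O (M=61.979): mol = 0.15796; Na = 0.31592, O = 0.15796.
K2O (M=94.195): mol = 0.03047; K = 0.06094, O = 0.03047.
Al2O3 (M=101.961): mol = 0.18742; Al = 0.37484, O = 0.56226.
SiO2 (M=60.083): mol = 1.12494; Si = 1.12494, O = 2.24988.
ΣO = 3.00057; factor = 8/ΣO = 2.66616.
Si apfu = 1.12494 × 2.66616 = 2.999.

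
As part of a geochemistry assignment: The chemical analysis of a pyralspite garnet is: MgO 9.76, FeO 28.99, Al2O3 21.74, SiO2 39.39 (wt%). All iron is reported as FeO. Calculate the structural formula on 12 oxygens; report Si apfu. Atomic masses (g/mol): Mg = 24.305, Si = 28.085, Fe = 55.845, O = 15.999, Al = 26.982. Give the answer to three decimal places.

MgO (M=40.304): mol = 0.24216; Mg = 0.24216, O = 0.24216.
FeO (M=71.844): mol = 0.40351; Fe = 0.40351, O = 0.40351.
Al2O3 (M=101.961): mol = 0.21322; Al = 0.42644, O = 0.63966.
SiO2 (M=60.083): mol = 0.65559; Si = 0.65559, O = 1.31118.
ΣO = 2.59651; factor = 12/ΣO = 4.62159.
Si apfu = 0.65559 × 4.62159 = 3.030.

3.030 Si apfu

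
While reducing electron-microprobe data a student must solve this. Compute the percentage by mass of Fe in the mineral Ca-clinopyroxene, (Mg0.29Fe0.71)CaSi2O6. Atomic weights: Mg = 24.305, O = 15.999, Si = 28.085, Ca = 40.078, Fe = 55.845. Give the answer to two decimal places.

M((Mg0.29Fe0.71)CaSi2O6) = 238.940 g/mol.
Fe contributes 0.71 × 55.845 = 39.650 g per mole.
39.650/238.940 = 0.1659 → 16.59%.

16.59 mass %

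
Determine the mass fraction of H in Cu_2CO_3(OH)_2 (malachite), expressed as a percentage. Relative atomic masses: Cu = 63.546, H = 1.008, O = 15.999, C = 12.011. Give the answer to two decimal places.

Formula mass = 2*63.546 + 1*12.011 + 5*15.999 + 2*1.008 = 221.114 g/mol, of which 2.016 g is H.
So H makes up 2.016/221.114 = 0.0091 of the mass, i.e. 0.91%.

0.91 weight percent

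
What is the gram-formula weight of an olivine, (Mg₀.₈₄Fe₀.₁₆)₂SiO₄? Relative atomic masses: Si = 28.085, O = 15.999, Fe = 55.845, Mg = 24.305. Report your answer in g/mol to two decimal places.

150.78 g/mol

The formula mass is the sum 1.68×24.305 + 0.32×55.845 + 1×28.085 + 4×15.999.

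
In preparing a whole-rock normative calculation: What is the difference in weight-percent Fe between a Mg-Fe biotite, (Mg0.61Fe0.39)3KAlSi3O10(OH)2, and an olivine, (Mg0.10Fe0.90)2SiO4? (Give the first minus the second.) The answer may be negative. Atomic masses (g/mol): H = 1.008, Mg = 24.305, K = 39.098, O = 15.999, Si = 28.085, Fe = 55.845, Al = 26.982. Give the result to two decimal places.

M((Mg0.61Fe0.39)3KAlSi3O10(OH)2) = 454.156 g/mol, so wt% Fe = 65.339/454.156 × 100 = 14.39%.
M((Mg0.10Fe0.90)2SiO4) = 197.463 g/mol, so wt% Fe = 100.521/197.463 × 100 = 50.91%.
14.39 − 50.91 = -36.52 pp.

-36.52 percentage points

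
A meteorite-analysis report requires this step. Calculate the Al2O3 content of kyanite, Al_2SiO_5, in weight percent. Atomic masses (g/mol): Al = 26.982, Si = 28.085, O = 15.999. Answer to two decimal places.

M(Al_2SiO_5) = 162.044 g/mol; M(Al2O3) = 101.961 g/mol.
Moles Al2O3 per formula unit = 2 Al ÷ 2 = 1.0000.
Al2O3 fraction = (1.0000 × 101.961) / 162.044 = 101.961/162.044 = 0.6292.

62.92 wt%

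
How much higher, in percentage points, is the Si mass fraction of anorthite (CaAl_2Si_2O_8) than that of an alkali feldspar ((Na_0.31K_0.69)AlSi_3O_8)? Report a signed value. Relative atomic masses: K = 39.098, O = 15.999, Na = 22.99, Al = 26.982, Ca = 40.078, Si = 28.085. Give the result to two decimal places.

First mineral: 56.170 g Si in 278.204 g formula = 20.19 wt% Si.
Second mineral: 84.255 g Si in 273.334 g formula = 30.82 wt% Si.
20.19% − 30.82% gives a difference of -10.63 percentage points.

-10.63 percentage points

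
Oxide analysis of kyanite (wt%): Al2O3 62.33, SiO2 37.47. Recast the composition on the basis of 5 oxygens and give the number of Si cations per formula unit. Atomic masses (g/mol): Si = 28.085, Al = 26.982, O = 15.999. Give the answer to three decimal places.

1.012 Si apfu

62.33 wt% Al2O3 ÷ 101.961 g/mol = 0.61131 mol, giving 1.22262 Al and 1.83393 O.
37.47 wt% SiO2 ÷ 60.083 g/mol = 0.62364 mol, giving 0.62364 Si and 1.24728 O.
Oxygen sums to 3.08121; scaling by 5/3.08121 = 1.62274 puts the formula on 5 O.
Si: 0.62364 × 1.62274 = 1.012 atoms per formula unit.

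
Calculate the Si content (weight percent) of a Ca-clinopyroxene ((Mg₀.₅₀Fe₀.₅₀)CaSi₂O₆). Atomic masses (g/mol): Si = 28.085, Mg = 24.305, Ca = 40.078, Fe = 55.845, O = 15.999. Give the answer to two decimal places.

Formula mass = 0.50·24.305 + 0.50·55.845 + 1·40.078 + 2·28.085 + 6·15.999 = 232.317 g/mol, of which 56.170 g is Si.
So Si makes up 56.170/232.317 = 0.2418 of the mass, i.e. 24.18%.

24.18 weight percent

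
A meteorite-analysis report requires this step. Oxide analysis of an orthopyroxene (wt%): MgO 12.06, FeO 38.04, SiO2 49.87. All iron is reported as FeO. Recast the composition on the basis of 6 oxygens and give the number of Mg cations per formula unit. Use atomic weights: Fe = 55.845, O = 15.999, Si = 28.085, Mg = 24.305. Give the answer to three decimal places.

0.721 Mg apfu

12.06 wt% MgO ÷ 40.304 g/mol = 0.29923 mol, giving 0.29923 Mg and 0.29923 O.
38.04 wt% FeO ÷ 71.844 g/mol = 0.52948 mol, giving 0.52948 Fe and 0.52948 O.
49.87 wt% SiO2 ÷ 60.083 g/mol = 0.83002 mol, giving 0.83002 Si and 1.66004 O.
Oxygen sums to 2.48875; scaling by 6/2.48875 = 2.41085 puts the formula on 6 O.
Mg: 0.29923 × 2.41085 = 0.721 atoms per formula unit.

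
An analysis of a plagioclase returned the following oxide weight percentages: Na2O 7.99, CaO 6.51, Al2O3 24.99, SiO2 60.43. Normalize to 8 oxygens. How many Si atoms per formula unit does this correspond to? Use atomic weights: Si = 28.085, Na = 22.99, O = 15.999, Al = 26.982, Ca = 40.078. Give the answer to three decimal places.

2.689 Si apfu

7.99 wt% Na2O ÷ 61.979 g/mol = 0.12891 mol, giving 0.25782 Na and 0.12891 O.
6.51 wt% CaO ÷ 56.077 g/mol = 0.11609 mol, giving 0.11609 Ca and 0.11609 O.
24.99 wt% Al2O3 ÷ 101.961 g/mol = 0.24509 mol, giving 0.49018 Al and 0.73527 O.
60.43 wt% SiO2 ÷ 60.083 g/mol = 1.00578 mol, giving 1.00578 Si and 2.01156 O.
Oxygen sums to 2.99183; scaling by 8/2.99183 = 2.67395 puts the formula on 8 O.
Si: 1.00578 × 2.67395 = 2.689 atoms per formula unit.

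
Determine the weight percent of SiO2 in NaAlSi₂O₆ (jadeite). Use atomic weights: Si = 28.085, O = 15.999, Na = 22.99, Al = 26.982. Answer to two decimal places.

59.45 wt%

M(NaAlSi₂O₆) = 202.136 g/mol; M(SiO2) = 60.083 g/mol.
Moles SiO2 per formula unit = 2 Si ÷ 1 = 2.0000.
SiO2 fraction = (2.0000 × 60.083) / 202.136 = 120.166/202.136 = 0.5945.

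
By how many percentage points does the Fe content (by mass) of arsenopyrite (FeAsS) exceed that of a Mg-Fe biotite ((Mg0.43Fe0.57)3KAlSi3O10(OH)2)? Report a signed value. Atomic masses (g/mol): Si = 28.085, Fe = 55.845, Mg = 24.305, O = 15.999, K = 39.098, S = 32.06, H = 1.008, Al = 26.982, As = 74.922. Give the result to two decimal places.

14.03 percentage points

Fe in FeAsS: molar mass 162.827 g/mol; 1×55.845 = 55.845 g → 34.30 wt%.
Fe in (Mg0.43Fe0.57)3KAlSi3O10(OH)2: molar mass 471.187 g/mol; 1.71×55.845 = 95.495 g → 20.27 wt%.
Difference = 34.30 − 20.27 = 14.03 percentage points.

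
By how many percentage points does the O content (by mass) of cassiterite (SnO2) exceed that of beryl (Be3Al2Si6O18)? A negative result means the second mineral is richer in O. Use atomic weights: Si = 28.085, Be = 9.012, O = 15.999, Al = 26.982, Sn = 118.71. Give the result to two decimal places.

M(SnO2) = 150.708 g/mol, so wt% O = 31.998/150.708 × 100 = 21.23%.
M(Be3Al2Si6O18) = 537.492 g/mol, so wt% O = 287.982/537.492 × 100 = 53.58%.
21.23 − 53.58 = -32.35 pp.

-32.35 percentage points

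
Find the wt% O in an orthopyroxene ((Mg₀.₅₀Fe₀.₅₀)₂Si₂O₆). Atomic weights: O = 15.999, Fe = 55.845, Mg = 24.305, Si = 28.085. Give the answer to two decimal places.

Molar mass of (Mg₀.₅₀Fe₀.₅₀)₂Si₂O₆: 1×24.305 + 1×55.845 + 2×28.085 + 6×15.999 = 232.314 g/mol.
Mass of O per formula unit: 6 × 15.999 = 95.994 g.
Weight fraction O = 95.994 / 232.314 = 0.4132.

41.32 mass %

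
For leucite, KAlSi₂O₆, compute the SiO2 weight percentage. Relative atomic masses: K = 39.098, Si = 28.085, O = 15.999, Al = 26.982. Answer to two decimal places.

Molar mass of KAlSi₂O₆ = 1×39.098 + 1×26.982 + 2×28.085 + 6×15.999 = 218.244 g/mol.
Each formula unit contains 2 Si, equivalent to 2/1 = 2.0000 mol SiO2.
M(SiO2) = 1×28.085 + 2×15.999 = 60.083 g/mol.
Mass of SiO2 per formula unit = 2.0000 × 60.083 = 120.166 g.
SiO2 wt% = 120.166 / 218.244 × 100 = 55.06%.

55.06 wt%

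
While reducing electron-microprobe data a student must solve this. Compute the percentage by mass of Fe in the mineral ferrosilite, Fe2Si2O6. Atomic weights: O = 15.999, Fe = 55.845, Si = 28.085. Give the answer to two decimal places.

42.33 mass %

Molar mass of Fe2Si2O6: 2·55.845 + 2·28.085 + 6·15.999 = 263.854 g/mol.
Mass of Fe per formula unit: 2 × 55.845 = 111.690 g.
Weight fraction Fe = 111.690 / 263.854 = 0.4233.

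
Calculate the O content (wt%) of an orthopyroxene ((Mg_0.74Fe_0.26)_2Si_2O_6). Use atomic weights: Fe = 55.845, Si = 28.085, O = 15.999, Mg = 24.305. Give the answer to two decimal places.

M((Mg_0.74Fe_0.26)_2Si_2O_6) = 217.175 g/mol.
O contributes 6 × 15.999 = 95.994 g per mole.
95.994/217.175 = 0.4420 → 44.20%.

44.20 wt%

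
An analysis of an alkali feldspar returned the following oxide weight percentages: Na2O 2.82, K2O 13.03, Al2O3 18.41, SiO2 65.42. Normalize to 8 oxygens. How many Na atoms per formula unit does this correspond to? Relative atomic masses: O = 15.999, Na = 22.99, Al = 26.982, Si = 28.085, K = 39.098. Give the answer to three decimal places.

Na2O (M=61.979): mol = 0.04550; Na = 0.09100, O = 0.04550.
K2O (M=94.195): mol = 0.13833; K = 0.27666, O = 0.13833.
Al2O3 (M=101.961): mol = 0.18056; Al = 0.36112, O = 0.54168.
SiO2 (M=60.083): mol = 1.08883; Si = 1.08883, O = 2.17766.
ΣO = 2.90317; factor = 8/ΣO = 2.75561.
Na apfu = 0.09100 × 2.75561 = 0.251.

0.251 Na apfu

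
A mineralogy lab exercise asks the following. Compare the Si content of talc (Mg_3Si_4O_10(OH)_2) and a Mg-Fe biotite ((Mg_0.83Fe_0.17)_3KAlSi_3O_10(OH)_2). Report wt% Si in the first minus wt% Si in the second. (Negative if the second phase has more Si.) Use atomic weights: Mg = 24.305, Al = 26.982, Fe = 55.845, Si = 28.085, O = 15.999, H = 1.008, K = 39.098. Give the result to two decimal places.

10.18 percentage points

First mineral: 112.340 g Si in 379.259 g formula = 29.62 wt% Si.
Second mineral: 84.255 g Si in 433.339 g formula = 19.44 wt% Si.
29.62% − 19.44% gives a difference of 10.18 percentage points.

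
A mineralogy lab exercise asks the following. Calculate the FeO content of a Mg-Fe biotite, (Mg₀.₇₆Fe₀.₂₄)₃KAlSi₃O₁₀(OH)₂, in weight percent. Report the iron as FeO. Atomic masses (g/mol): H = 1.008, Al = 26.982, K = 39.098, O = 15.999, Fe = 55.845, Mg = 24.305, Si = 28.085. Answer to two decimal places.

11.76 wt%

M((Mg₀.₇₆Fe₀.₂₄)₃KAlSi₃O₁₀(OH)₂) = 439.963 g/mol; M(FeO) = 71.844 g/mol.
Moles FeO per formula unit = 0.72 Fe ÷ 1 = 0.7200.
FeO fraction = (0.7200 × 71.844) / 439.963 = 51.728/439.963 = 0.1176.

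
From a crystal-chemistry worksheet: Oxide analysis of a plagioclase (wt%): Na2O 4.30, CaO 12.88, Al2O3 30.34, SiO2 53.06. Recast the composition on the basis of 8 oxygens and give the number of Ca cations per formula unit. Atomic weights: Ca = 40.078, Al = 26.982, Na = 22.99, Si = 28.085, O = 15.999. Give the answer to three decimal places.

4.30 wt% Na2O ÷ 61.979 g/mol = 0.06938 mol, giving 0.13876 Na and 0.06938 O.
12.88 wt% CaO ÷ 56.077 g/mol = 0.22968 mol, giving 0.22968 Ca and 0.22968 O.
30.34 wt% Al2O3 ÷ 101.961 g/mol = 0.29756 mol, giving 0.59512 Al and 0.89268 O.
53.06 wt% SiO2 ÷ 60.083 g/mol = 0.88311 mol, giving 0.88311 Si and 1.76622 O.
Oxygen sums to 2.95796; scaling by 8/2.95796 = 2.70457 puts the formula on 8 O.
Ca: 0.22968 × 2.70457 = 0.621 atoms per formula unit.

0.621 Ca apfu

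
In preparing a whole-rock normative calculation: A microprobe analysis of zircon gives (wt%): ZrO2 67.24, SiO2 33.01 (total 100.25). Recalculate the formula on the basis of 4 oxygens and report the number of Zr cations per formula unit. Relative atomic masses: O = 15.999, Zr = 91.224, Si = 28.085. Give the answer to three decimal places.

ZrO2 (M=123.222): mol = 0.54568; Zr = 0.54568, O = 1.09136.
SiO2 (M=60.083): mol = 0.54941; Si = 0.54941, O = 1.09882.
ΣO = 2.19018; factor = 4/ΣO = 1.82633.
Zr apfu = 0.54568 × 1.82633 = 0.997.

0.997 Zr apfu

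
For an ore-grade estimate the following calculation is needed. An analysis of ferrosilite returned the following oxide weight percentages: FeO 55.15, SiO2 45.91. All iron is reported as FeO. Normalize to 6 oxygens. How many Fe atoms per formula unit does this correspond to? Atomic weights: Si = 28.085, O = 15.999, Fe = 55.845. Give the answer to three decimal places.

2.006 Fe apfu

FeO: 55.15/71.844 = 0.76764 mol → 0.76764 mol Fe, 0.76764 mol O.
SiO2: 45.91/60.083 = 0.76411 mol → 0.76411 mol Si, 1.52822 mol O.
Total oxygen = 2.29586 mol. Normalization factor = 6/2.29586 = 2.61340.
Fe per 6 O = 0.76764 × 2.61340 = 2.006.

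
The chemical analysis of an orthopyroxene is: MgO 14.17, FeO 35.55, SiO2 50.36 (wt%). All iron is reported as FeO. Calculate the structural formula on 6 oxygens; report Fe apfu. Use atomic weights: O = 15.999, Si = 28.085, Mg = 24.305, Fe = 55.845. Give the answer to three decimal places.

1.177 Fe apfu

14.17 wt% MgO ÷ 40.304 g/mol = 0.35158 mol, giving 0.35158 Mg and 0.35158 O.
35.55 wt% FeO ÷ 71.844 g/mol = 0.49482 mol, giving 0.49482 Fe and 0.49482 O.
50.36 wt% SiO2 ÷ 60.083 g/mol = 0.83817 mol, giving 0.83817 Si and 1.67634 O.
Oxygen sums to 2.52274; scaling by 6/2.52274 = 2.37837 puts the formula on 6 O.
Fe: 0.49482 × 2.37837 = 1.177 atoms per formula unit.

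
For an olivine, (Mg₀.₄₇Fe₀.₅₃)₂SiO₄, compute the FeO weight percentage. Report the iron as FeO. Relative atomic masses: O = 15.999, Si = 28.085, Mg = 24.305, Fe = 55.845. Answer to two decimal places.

43.74 wt%

Formula mass = 174.123 g/mol.
1.06 Fe → 1.0600 mol FeO per formula unit; M(FeO) = 71.844, so FeO mass = 76.155 g.
76.155/174.123 × 100 = 43.74 wt%.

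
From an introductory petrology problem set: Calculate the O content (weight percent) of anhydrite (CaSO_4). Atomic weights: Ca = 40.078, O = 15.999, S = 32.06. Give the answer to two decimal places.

47.01 weight percent

M(CaSO_4) = 136.134 g/mol.
O contributes 4 × 15.999 = 63.996 g per mole.
63.996/136.134 = 0.4701 → 47.01%.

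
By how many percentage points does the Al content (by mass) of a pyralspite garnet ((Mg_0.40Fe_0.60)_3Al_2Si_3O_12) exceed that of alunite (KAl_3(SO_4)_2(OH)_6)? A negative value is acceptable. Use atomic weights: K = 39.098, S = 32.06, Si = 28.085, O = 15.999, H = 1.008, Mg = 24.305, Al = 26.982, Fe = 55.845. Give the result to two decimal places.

Al in (Mg_0.40Fe_0.60)_3Al_2Si_3O_12: molar mass 459.894 g/mol; 2×26.982 = 53.964 g → 11.73 wt%.
Al in KAl_3(SO_4)_2(OH)_6: molar mass 414.198 g/mol; 3×26.982 = 80.946 g → 19.54 wt%.
Difference = 11.73 − 19.54 = -7.81 percentage points.

-7.81 percentage points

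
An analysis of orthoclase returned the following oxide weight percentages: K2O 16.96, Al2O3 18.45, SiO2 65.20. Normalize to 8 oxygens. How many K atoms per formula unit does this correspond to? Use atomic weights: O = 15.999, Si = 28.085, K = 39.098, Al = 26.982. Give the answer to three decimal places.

0.996 K apfu

16.96 wt% K2O ÷ 94.195 g/mol = 0.18005 mol, giving 0.36010 K and 0.18005 O.
18.45 wt% Al2O3 ÷ 101.961 g/mol = 0.18095 mol, giving 0.36190 Al and 0.54285 O.
65.20 wt% SiO2 ÷ 60.083 g/mol = 1.08517 mol, giving 1.08517 Si and 2.17034 O.
Oxygen sums to 2.89324; scaling by 8/2.89324 = 2.76507 puts the formula on 8 O.
K: 0.36010 × 2.76507 = 0.996 atoms per formula unit.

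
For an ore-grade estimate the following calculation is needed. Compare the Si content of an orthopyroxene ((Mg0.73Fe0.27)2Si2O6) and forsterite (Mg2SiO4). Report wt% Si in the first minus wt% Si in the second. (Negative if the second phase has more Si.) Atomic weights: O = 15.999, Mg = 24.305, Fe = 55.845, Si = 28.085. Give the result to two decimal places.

Si in (Mg0.73Fe0.27)2Si2O6: molar mass 217.806 g/mol; 2×28.085 = 56.170 g → 25.79 wt%.
Si in Mg2SiO4: molar mass 140.691 g/mol; 1×28.085 = 28.085 g → 19.96 wt%.
Difference = 25.79 − 19.96 = 5.83 percentage points.

5.83 percentage points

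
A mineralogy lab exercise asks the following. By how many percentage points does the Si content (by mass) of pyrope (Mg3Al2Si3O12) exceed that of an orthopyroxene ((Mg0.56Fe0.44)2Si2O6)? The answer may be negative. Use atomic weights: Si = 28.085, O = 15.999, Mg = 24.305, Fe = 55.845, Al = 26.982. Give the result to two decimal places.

First mineral: 84.255 g Si in 403.122 g formula = 20.90 wt% Si.
Second mineral: 56.170 g Si in 228.529 g formula = 24.58 wt% Si.
20.90% − 24.58% gives a difference of -3.68 percentage points.

-3.68 percentage points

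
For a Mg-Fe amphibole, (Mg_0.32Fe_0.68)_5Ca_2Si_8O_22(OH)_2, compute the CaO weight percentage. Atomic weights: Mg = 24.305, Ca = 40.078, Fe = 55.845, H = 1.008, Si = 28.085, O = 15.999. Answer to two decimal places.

M((Mg_0.32Fe_0.68)_5Ca_2Si_8O_22(OH)_2) = 919.589 g/mol; M(CaO) = 56.077 g/mol.
Moles CaO per formula unit = 2 Ca ÷ 1 = 2.0000.
CaO fraction = (2.0000 × 56.077) / 919.589 = 112.154/919.589 = 0.1220.

12.20 wt%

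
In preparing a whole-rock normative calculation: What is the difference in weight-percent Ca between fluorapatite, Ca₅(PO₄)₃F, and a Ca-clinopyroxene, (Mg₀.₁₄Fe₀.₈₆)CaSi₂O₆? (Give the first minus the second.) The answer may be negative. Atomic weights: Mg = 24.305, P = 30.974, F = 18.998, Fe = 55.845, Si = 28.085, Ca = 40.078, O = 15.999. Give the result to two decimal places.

First mineral: 200.390 g Ca in 504.298 g formula = 39.74 wt% Ca.
Second mineral: 40.078 g Ca in 243.671 g formula = 16.45 wt% Ca.
39.74% − 16.45% gives a difference of 23.29 percentage points.

23.29 percentage points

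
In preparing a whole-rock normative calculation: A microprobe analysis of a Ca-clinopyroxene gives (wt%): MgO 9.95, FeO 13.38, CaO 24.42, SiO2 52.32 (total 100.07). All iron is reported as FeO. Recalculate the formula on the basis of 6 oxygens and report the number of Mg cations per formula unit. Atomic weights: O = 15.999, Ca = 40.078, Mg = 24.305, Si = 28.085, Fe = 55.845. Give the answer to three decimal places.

9.95 wt% MgO ÷ 40.304 g/mol = 0.24687 mol, giving 0.24687 Mg and 0.24687 O.
13.38 wt% FeO ÷ 71.844 g/mol = 0.18624 mol, giving 0.18624 Fe and 0.18624 O.
24.42 wt% CaO ÷ 56.077 g/mol = 0.43547 mol, giving 0.43547 Ca and 0.43547 O.
52.32 wt% SiO2 ÷ 60.083 g/mol = 0.87080 mol, giving 0.87080 Si and 1.74160 O.
Oxygen sums to 2.61018; scaling by 6/2.61018 = 2.29869 puts the formula on 6 O.
Mg: 0.24687 × 2.29869 = 0.567 atoms per formula unit.

0.567 Mg apfu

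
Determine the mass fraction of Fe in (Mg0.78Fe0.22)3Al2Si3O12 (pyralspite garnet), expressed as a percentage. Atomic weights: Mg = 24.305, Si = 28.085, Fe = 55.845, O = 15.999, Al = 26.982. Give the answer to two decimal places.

8.69 weight percent

M((Mg0.78Fe0.22)3Al2Si3O12) = 423.938 g/mol.
Fe contributes 0.66 × 55.845 = 36.858 g per mole.
36.858/423.938 = 0.0869 → 8.69%.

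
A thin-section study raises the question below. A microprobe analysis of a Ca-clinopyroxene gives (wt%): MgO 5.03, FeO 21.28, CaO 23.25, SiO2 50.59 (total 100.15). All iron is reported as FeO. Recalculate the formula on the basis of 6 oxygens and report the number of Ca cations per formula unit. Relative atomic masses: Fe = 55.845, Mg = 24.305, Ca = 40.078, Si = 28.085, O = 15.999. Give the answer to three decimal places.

MgO: 5.03/40.304 = 0.12480 mol → 0.12480 mol Mg, 0.12480 mol O.
FeO: 21.28/71.844 = 0.29620 mol → 0.29620 mol Fe, 0.29620 mol O.
CaO: 23.25/56.077 = 0.41461 mol → 0.41461 mol Ca, 0.41461 mol O.
SiO2: 50.59/60.083 = 0.84200 mol → 0.84200 mol Si, 1.68400 mol O.
Total oxygen = 2.51961 mol. Normalization factor = 6/2.51961 = 2.38132.
Ca per 6 O = 0.41461 × 2.38132 = 0.987.

0.987 Ca apfu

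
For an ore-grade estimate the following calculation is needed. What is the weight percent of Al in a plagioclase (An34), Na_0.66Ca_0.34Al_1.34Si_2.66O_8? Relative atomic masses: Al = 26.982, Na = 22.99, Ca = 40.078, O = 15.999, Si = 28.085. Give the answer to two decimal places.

M(Na_0.66Ca_0.34Al_1.34Si_2.66O_8) = 267.654 g/mol.
Al contributes 1.34 × 26.982 = 36.156 g per mole.
36.156/267.654 = 0.1351 → 13.51%.

13.51 weight percent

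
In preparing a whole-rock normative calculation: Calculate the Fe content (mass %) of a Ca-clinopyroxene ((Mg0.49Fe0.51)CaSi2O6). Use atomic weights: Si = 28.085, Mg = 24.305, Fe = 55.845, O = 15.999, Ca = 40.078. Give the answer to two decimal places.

Formula mass = 0.49×24.305 + 0.51×55.845 + 1×40.078 + 2×28.085 + 6×15.999 = 232.632 g/mol, of which 28.481 g is Fe.
So Fe makes up 28.481/232.632 = 0.1224 of the mass, i.e. 12.24%.

12.24 mass %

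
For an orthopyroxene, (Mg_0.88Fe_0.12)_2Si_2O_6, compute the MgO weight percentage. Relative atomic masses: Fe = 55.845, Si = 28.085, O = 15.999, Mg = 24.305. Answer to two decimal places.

M((Mg_0.88Fe_0.12)_2Si_2O_6) = 208.344 g/mol; M(MgO) = 40.304 g/mol.
Moles MgO per formula unit = 1.76 Mg ÷ 1 = 1.7600.
MgO fraction = (1.7600 × 40.304) / 208.344 = 70.935/208.344 = 0.3405.

34.05 wt%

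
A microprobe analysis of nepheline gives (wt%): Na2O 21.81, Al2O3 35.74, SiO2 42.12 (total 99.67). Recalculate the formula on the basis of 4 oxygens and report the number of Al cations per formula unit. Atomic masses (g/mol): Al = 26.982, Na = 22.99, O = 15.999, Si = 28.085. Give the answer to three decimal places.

Na2O: 21.81/61.979 = 0.35189 mol → 0.70378 mol Na, 0.35189 mol O.
Al2O3: 35.74/101.961 = 0.35053 mol → 0.70106 mol Al, 1.05159 mol O.
SiO2: 42.12/60.083 = 0.70103 mol → 0.70103 mol Si, 1.40206 mol O.
Total oxygen = 2.80554 mol. Normalization factor = 4/2.80554 = 1.42575.
Al per 4 O = 0.70106 × 1.42575 = 1.000.

1.000 Al apfu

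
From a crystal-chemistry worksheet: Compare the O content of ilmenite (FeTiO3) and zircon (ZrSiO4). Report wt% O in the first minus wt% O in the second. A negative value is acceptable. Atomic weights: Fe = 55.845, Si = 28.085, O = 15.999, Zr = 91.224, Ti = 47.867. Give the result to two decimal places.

First mineral: 47.997 g O in 151.709 g formula = 31.64 wt% O.
Second mineral: 63.996 g O in 183.305 g formula = 34.91 wt% O.
31.64% − 34.91% gives a difference of -3.27 percentage points.

-3.27 percentage points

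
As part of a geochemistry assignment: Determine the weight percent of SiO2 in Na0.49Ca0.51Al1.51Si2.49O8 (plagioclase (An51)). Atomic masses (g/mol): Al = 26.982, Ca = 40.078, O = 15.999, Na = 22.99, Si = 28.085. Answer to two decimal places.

55.33 wt%

M(Na0.49Ca0.51Al1.51Si2.49O8) = 270.371 g/mol; M(SiO2) = 60.083 g/mol.
Moles SiO2 per formula unit = 2.49 Si ÷ 1 = 2.4900.
SiO2 fraction = (2.4900 × 60.083) / 270.371 = 149.607/270.371 = 0.5533.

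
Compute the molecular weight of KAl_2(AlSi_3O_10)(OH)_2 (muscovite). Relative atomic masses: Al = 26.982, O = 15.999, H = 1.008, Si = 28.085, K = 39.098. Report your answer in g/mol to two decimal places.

398.30 g/mol

M = 1·39.098 + 3·26.982 + 3·28.085 + 12·15.999 + 2·1.008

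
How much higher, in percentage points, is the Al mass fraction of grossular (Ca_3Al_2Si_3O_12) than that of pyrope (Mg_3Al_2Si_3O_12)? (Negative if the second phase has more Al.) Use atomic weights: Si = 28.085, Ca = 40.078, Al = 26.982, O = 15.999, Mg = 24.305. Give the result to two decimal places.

First mineral: 53.964 g Al in 450.441 g formula = 11.98 wt% Al.
Second mineral: 53.964 g Al in 403.122 g formula = 13.39 wt% Al.
11.98% − 13.39% gives a difference of -1.41 percentage points.

-1.41 percentage points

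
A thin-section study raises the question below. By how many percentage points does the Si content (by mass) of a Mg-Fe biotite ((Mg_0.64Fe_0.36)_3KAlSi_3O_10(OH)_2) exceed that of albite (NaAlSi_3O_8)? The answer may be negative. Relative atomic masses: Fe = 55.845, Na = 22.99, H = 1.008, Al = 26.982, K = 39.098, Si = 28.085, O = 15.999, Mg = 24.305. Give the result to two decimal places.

-13.46 percentage points

Si in (Mg_0.64Fe_0.36)_3KAlSi_3O_10(OH)_2: molar mass 451.317 g/mol; 3×28.085 = 84.255 g → 18.67 wt%.
Si in NaAlSi_3O_8: molar mass 262.219 g/mol; 3×28.085 = 84.255 g → 32.13 wt%.
Difference = 18.67 − 32.13 = -13.46 percentage points.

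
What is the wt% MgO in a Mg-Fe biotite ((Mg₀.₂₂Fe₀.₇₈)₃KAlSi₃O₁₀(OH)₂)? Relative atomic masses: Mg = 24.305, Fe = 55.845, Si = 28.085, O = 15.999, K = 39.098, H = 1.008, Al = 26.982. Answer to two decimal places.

M((Mg₀.₂₂Fe₀.₇₈)₃KAlSi₃O₁₀(OH)₂) = 491.058 g/mol; M(MgO) = 40.304 g/mol.
Moles MgO per formula unit = 0.66 Mg ÷ 1 = 0.6600.
MgO fraction = (0.6600 × 40.304) / 491.058 = 26.601/491.058 = 0.0542.

5.42 wt%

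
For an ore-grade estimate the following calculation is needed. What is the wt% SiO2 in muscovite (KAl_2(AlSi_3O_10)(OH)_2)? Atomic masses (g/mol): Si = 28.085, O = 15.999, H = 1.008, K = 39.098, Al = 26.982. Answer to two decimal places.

Formula mass = 398.303 g/mol.
3 Si → 3.0000 mol SiO2 per formula unit; M(SiO2) = 60.083, so SiO2 mass = 180.249 g.
180.249/398.303 × 100 = 45.25 wt%.

45.25 wt%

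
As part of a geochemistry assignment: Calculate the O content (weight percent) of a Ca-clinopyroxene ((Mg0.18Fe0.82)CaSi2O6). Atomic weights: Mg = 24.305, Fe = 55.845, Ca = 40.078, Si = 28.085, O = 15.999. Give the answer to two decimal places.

Molar mass of (Mg0.18Fe0.82)CaSi2O6: 0.18×24.305 + 0.82×55.845 + 1×40.078 + 2×28.085 + 6×15.999 = 242.410 g/mol.
Mass of O per formula unit: 6 × 15.999 = 95.994 g.
Weight fraction O = 95.994 / 242.410 = 0.3960.

39.60 weight percent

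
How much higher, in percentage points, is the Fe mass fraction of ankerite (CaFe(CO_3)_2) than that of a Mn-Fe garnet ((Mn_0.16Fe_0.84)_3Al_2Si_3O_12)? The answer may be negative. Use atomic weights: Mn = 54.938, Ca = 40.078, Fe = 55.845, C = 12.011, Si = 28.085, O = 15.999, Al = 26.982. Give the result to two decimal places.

Fe in CaFe(CO_3)_2: molar mass 215.939 g/mol; 1×55.845 = 55.845 g → 25.86 wt%.
Fe in (Mn_0.16Fe_0.84)_3Al_2Si_3O_12: molar mass 497.307 g/mol; 2.52×55.845 = 140.729 g → 28.30 wt%.
Difference = 25.86 − 28.30 = -2.44 percentage points.

-2.44 percentage points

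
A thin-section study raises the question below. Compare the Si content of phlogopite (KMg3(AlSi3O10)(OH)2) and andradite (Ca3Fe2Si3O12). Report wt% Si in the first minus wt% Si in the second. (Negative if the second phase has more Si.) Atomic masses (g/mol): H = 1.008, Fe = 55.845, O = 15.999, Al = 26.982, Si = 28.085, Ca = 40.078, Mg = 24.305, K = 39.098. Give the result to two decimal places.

3.61 percentage points

Si in KMg3(AlSi3O10)(OH)2: molar mass 417.254 g/mol; 3×28.085 = 84.255 g → 20.19 wt%.
Si in Ca3Fe2Si3O12: molar mass 508.167 g/mol; 3×28.085 = 84.255 g → 16.58 wt%.
Difference = 20.19 − 16.58 = 3.61 percentage points.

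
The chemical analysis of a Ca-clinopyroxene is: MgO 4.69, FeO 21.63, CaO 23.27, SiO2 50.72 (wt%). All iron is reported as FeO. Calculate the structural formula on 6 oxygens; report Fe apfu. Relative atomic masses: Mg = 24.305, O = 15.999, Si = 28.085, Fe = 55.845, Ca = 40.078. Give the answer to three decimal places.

0.717 Fe apfu

MgO (M=40.304): mol = 0.11637; Mg = 0.11637, O = 0.11637.
FeO (M=71.844): mol = 0.30107; Fe = 0.30107, O = 0.30107.
CaO (M=56.077): mol = 0.41497; Ca = 0.41497, O = 0.41497.
SiO2 (M=60.083): mol = 0.84417; Si = 0.84417, O = 1.68834.
ΣO = 2.52075; factor = 6/ΣO = 2.38024.
Fe apfu = 0.30107 × 2.38024 = 0.717.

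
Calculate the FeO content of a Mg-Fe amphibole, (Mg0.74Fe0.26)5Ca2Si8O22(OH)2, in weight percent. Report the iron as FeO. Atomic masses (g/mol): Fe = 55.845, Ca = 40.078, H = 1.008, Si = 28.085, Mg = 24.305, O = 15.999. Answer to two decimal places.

10.94 wt%

Molar mass of (Mg0.74Fe0.26)5Ca2Si8O22(OH)2 = 3.70·24.305 + 1.30·55.845 + 2·40.078 + 8·28.085 + 24·15.999 + 2·1.008 = 853.355 g/mol.
Each formula unit contains 1.30 Fe, equivalent to 1.30/1 = 1.3000 mol FeO.
M(FeO) = 1×55.845 + 1×15.999 = 71.844 g/mol.
Mass of FeO per formula unit = 1.3000 × 71.844 = 93.397 g.
FeO wt% = 93.397 / 853.355 × 100 = 10.94%.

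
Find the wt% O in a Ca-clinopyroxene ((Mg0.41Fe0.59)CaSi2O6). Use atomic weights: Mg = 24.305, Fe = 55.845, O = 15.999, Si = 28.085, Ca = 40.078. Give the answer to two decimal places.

Molar mass of (Mg0.41Fe0.59)CaSi2O6: 0.41·24.305 + 0.59·55.845 + 1·40.078 + 2·28.085 + 6·15.999 = 235.156 g/mol.
Mass of O per formula unit: 6 × 15.999 = 95.994 g.
Weight fraction O = 95.994 / 235.156 = 0.4082.

40.82 wt%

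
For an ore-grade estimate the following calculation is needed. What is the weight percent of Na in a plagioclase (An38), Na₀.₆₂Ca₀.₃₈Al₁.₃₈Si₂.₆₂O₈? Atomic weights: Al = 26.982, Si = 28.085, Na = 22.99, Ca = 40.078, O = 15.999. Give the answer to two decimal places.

5.31 wt%

M(Na₀.₆₂Ca₀.₃₈Al₁.₃₈Si₂.₆₂O₈) = 268.293 g/mol.
Na contributes 0.62 × 22.99 = 14.254 g per mole.
14.254/268.293 = 0.0531 → 5.31%.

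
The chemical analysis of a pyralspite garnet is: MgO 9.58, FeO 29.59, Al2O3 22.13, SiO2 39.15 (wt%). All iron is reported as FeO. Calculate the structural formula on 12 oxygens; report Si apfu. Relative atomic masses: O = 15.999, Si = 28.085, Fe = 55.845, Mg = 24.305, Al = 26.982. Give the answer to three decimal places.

3.003 Si apfu

MgO (M=40.304): mol = 0.23769; Mg = 0.23769, O = 0.23769.
FeO (M=71.844): mol = 0.41186; Fe = 0.41186, O = 0.41186.
Al2O3 (M=101.961): mol = 0.21704; Al = 0.43408, O = 0.65112.
SiO2 (M=60.083): mol = 0.65160; Si = 0.65160, O = 1.30320.
ΣO = 2.60387; factor = 12/ΣO = 4.60853.
Si apfu = 0.65160 × 4.60853 = 3.003.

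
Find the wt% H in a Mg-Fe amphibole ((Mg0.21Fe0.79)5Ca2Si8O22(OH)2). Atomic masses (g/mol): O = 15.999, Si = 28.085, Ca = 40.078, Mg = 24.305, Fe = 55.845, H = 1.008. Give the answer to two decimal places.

0.22 wt%

Formula mass = 1.05*24.305 + 3.95*55.845 + 2*40.078 + 8*28.085 + 24*15.999 + 2*1.008 = 936.936 g/mol, of which 2.016 g is H.
So H makes up 2.016/936.936 = 0.0022 of the mass, i.e. 0.22%.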